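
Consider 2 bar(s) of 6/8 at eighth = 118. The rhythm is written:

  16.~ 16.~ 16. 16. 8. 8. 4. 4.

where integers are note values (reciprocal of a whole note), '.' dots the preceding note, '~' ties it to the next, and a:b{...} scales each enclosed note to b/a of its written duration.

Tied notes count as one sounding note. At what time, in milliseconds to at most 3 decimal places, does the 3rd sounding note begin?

note 3 onset = 3b = 1525.424ms

1. 0.0ms @ 0 + 1144.068ms (9/4)
2. 1144.068ms @ 9/4 + 381.356ms (3/4)
3. 1525.424ms @ 3 + 762.712ms (3/2)
4. 2288.136ms @ 9/2 + 762.712ms (3/2)
5. 3050.847ms @ 6 + 1525.424ms (3)
6. 4576.271ms @ 9 + 1525.424ms (3)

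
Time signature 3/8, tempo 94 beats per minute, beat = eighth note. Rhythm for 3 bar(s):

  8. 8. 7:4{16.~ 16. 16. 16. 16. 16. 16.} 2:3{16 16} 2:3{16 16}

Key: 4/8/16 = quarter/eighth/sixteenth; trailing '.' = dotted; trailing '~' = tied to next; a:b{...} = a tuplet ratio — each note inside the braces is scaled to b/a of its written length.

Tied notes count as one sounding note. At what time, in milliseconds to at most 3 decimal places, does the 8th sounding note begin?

1. 0.0ms @ 0 + 957.447ms (3/2)
2. 957.447ms @ 3/2 + 957.447ms (3/2)
3. 1914.894ms @ 3 + 547.112ms (6/7)
4. 2462.006ms @ 27/7 + 273.556ms (3/7)
5. 2735.562ms @ 30/7 + 273.556ms (3/7)
6. 3009.119ms @ 33/7 + 273.556ms (3/7)
7. 3282.675ms @ 36/7 + 273.556ms (3/7)
8. 3556.231ms @ 39/7 + 273.556ms (3/7)
9. 3829.787ms @ 6 + 478.723ms (3/4)
10. 4308.511ms @ 27/4 + 478.723ms (3/4)
11. 4787.234ms @ 15/2 + 478.723ms (3/4)
12. 5265.957ms @ 33/4 + 478.723ms (3/4)

note 8 onset = 39/7b = 3556.231ms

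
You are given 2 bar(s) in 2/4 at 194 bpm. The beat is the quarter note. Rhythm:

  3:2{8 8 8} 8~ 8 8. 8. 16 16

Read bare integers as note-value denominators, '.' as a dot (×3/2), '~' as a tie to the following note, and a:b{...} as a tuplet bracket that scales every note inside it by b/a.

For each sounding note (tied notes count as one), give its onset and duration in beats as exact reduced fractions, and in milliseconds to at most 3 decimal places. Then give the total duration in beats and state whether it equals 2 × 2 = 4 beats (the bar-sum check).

1) 0.0ms=0b +103.093ms=1/3b
2) 103.093ms=1/3b +103.093ms=1/3b
3) 206.186ms=2/3b +103.093ms=1/3b
4) 309.278ms=1b +309.278ms=1b
5) 618.557ms=2b +231.959ms=3/4b
6) 850.515ms=11/4b +231.959ms=3/4b
7) 1082.474ms=7/2b +77.32ms=1/4b
8) 1159.794ms=15/4b +77.32ms=1/4b
Σ=4b of 4 (194bpm 2/4) — PASS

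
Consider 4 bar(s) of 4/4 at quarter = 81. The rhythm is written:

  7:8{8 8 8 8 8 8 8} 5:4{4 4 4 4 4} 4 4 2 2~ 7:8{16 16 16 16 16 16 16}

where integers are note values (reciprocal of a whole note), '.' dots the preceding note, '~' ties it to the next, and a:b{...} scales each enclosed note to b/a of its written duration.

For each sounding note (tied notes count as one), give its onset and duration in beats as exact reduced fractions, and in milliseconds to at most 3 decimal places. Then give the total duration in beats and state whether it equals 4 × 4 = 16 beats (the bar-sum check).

1) 0.0ms=0b +423.28ms=4/7b
2) 423.28ms=4/7b +423.28ms=4/7b
3) 846.561ms=8/7b +423.28ms=4/7b
4) 1269.841ms=12/7b +423.28ms=4/7b
5) 1693.122ms=16/7b +423.28ms=4/7b
6) 2116.402ms=20/7b +423.28ms=4/7b
7) 2539.683ms=24/7b +423.28ms=4/7b
8) 2962.963ms=4b +592.593ms=4/5b
9) 3555.556ms=24/5b +592.593ms=4/5b
10) 4148.148ms=28/5b +592.593ms=4/5b
11) 4740.741ms=32/5b +592.593ms=4/5b
12) 5333.333ms=36/5b +592.593ms=4/5b
13) 5925.926ms=8b +740.741ms=1b
14) 6666.667ms=9b +740.741ms=1b
15) 7407.407ms=10b +1481.481ms=2b
16) 8888.889ms=12b +1693.122ms=16/7b
17) 10582.011ms=100/7b +211.64ms=2/7b
18) 10793.651ms=102/7b +211.64ms=2/7b
19) 11005.291ms=104/7b +211.64ms=2/7b
20) 11216.931ms=106/7b +211.64ms=2/7b
21) 11428.571ms=108/7b +211.64ms=2/7b
22) 11640.212ms=110/7b +211.64ms=2/7b
Σ=16b of 16 (81bpm 4/4) — PASS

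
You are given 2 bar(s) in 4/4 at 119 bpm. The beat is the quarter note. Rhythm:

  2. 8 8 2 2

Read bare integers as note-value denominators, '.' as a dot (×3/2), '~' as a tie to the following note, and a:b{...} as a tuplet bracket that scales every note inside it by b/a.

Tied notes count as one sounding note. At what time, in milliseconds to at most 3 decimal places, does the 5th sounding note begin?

note 5 onset = 6b = 3025.21ms

1. 0.0ms @ 0 + 1512.605ms (3)
2. 1512.605ms @ 3 + 252.101ms (1/2)
3. 1764.706ms @ 7/2 + 252.101ms (1/2)
4. 2016.807ms @ 4 + 1008.403ms (2)
5. 3025.21ms @ 6 + 1008.403ms (2)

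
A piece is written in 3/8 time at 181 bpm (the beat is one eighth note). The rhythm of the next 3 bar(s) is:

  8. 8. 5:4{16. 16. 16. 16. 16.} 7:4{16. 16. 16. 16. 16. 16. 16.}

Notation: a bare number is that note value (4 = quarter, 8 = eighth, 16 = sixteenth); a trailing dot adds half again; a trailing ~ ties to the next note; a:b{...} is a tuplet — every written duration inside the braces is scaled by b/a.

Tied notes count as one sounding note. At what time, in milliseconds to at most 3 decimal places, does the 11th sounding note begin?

1. 0.0ms @ 0 + 497.238ms (3/2)
2. 497.238ms @ 3/2 + 497.238ms (3/2)
3. 994.475ms @ 3 + 198.895ms (3/5)
4. 1193.37ms @ 18/5 + 198.895ms (3/5)
5. 1392.265ms @ 21/5 + 198.895ms (3/5)
6. 1591.16ms @ 24/5 + 198.895ms (3/5)
7. 1790.055ms @ 27/5 + 198.895ms (3/5)
8. 1988.95ms @ 6 + 142.068ms (3/7)
9. 2131.018ms @ 45/7 + 142.068ms (3/7)
10. 2273.086ms @ 48/7 + 142.068ms (3/7)
11. 2415.154ms @ 51/7 + 142.068ms (3/7)
12. 2557.222ms @ 54/7 + 142.068ms (3/7)
13. 2699.29ms @ 57/7 + 142.068ms (3/7)
14. 2841.358ms @ 60/7 + 142.068ms (3/7)

note 11 onset = 51/7b = 2415.154ms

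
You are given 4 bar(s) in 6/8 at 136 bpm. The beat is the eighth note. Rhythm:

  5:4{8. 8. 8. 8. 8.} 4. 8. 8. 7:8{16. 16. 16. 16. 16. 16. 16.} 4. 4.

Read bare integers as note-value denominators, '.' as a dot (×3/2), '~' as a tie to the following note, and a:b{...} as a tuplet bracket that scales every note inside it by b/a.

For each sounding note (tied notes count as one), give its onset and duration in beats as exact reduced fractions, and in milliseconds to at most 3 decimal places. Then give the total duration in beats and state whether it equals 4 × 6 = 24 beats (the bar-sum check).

1) 0.0ms=0b +529.412ms=6/5b
2) 529.412ms=6/5b +529.412ms=6/5b
3) 1058.824ms=12/5b +529.412ms=6/5b
4) 1588.235ms=18/5b +529.412ms=6/5b
5) 2117.647ms=24/5b +529.412ms=6/5b
6) 2647.059ms=6b +1323.529ms=3b
7) 3970.588ms=9b +661.765ms=3/2b
8) 4632.353ms=21/2b +661.765ms=3/2b
9) 5294.118ms=12b +378.151ms=6/7b
10) 5672.269ms=90/7b +378.151ms=6/7b
11) 6050.42ms=96/7b +378.151ms=6/7b
12) 6428.571ms=102/7b +378.151ms=6/7b
13) 6806.723ms=108/7b +378.151ms=6/7b
14) 7184.874ms=114/7b +378.151ms=6/7b
15) 7563.025ms=120/7b +378.151ms=6/7b
16) 7941.176ms=18b +1323.529ms=3b
17) 9264.706ms=21b +1323.529ms=3b
Σ=24b of 24 (136bpm 6/8) — PASS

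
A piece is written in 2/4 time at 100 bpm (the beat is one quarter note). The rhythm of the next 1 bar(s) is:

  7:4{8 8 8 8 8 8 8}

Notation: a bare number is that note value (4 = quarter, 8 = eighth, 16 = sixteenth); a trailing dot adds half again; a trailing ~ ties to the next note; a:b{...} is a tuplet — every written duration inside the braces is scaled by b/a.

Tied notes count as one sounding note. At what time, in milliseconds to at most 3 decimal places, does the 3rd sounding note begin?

note 3 onset = 4/7b = 342.857ms

1. 0.0ms @ 0 + 171.429ms (2/7)
2. 171.429ms @ 2/7 + 171.429ms (2/7)
3. 342.857ms @ 4/7 + 171.429ms (2/7)
4. 514.286ms @ 6/7 + 171.429ms (2/7)
5. 685.714ms @ 8/7 + 171.429ms (2/7)
6. 857.143ms @ 10/7 + 171.429ms (2/7)
7. 1028.571ms @ 12/7 + 171.429ms (2/7)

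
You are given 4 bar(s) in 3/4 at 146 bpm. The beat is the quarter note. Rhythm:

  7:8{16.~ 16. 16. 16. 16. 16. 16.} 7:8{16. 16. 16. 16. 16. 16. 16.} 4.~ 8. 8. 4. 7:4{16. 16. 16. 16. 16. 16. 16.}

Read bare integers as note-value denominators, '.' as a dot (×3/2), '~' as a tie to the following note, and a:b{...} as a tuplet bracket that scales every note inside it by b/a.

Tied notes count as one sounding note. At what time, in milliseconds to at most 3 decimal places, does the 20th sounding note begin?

1. 0.0ms @ 0 + 352.25ms (6/7)
2. 352.25ms @ 6/7 + 176.125ms (3/7)
3. 528.376ms @ 9/7 + 176.125ms (3/7)
4. 704.501ms @ 12/7 + 176.125ms (3/7)
5. 880.626ms @ 15/7 + 176.125ms (3/7)
6. 1056.751ms @ 18/7 + 176.125ms (3/7)
7. 1232.877ms @ 3 + 176.125ms (3/7)
8. 1409.002ms @ 24/7 + 176.125ms (3/7)
9. 1585.127ms @ 27/7 + 176.125ms (3/7)
10. 1761.252ms @ 30/7 + 176.125ms (3/7)
11. 1937.378ms @ 33/7 + 176.125ms (3/7)
12. 2113.503ms @ 36/7 + 176.125ms (3/7)
13. 2289.628ms @ 39/7 + 176.125ms (3/7)
14. 2465.753ms @ 6 + 924.658ms (9/4)
15. 3390.411ms @ 33/4 + 308.219ms (3/4)
16. 3698.63ms @ 9 + 616.438ms (3/2)
17. 4315.068ms @ 21/2 + 88.063ms (3/14)
18. 4403.131ms @ 75/7 + 88.063ms (3/14)
19. 4491.194ms @ 153/14 + 88.063ms (3/14)
20. 4579.256ms @ 78/7 + 88.063ms (3/14)
21. 4667.319ms @ 159/14 + 88.063ms (3/14)
22. 4755.382ms @ 81/7 + 88.063ms (3/14)
23. 4843.444ms @ 165/14 + 88.063ms (3/14)

note 20 onset = 78/7b = 4579.256ms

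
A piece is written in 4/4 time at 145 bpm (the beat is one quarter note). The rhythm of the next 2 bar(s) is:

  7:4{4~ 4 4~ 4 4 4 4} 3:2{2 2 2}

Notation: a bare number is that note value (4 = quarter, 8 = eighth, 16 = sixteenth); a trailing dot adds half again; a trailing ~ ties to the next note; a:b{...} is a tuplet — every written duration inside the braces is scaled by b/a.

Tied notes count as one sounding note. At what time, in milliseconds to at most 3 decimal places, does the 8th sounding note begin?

note 8 onset = 20/3b = 2758.621ms

1. 0.0ms @ 0 + 472.906ms (8/7)
2. 472.906ms @ 8/7 + 472.906ms (8/7)
3. 945.813ms @ 16/7 + 236.453ms (4/7)
4. 1182.266ms @ 20/7 + 236.453ms (4/7)
5. 1418.719ms @ 24/7 + 236.453ms (4/7)
6. 1655.172ms @ 4 + 551.724ms (4/3)
7. 2206.897ms @ 16/3 + 551.724ms (4/3)
8. 2758.621ms @ 20/3 + 551.724ms (4/3)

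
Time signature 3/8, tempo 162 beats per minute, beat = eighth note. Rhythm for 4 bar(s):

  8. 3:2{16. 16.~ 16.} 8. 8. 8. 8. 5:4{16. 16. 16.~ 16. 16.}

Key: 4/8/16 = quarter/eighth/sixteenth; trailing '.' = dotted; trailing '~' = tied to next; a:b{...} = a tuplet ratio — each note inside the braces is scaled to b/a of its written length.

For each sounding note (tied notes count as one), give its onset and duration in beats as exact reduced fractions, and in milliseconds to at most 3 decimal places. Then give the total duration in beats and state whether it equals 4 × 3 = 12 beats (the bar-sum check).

1) 0.0ms=0b +555.556ms=3/2b
2) 555.556ms=3/2b +185.185ms=1/2b
3) 740.741ms=2b +370.37ms=1b
4) 1111.111ms=3b +555.556ms=3/2b
5) 1666.667ms=9/2b +555.556ms=3/2b
6) 2222.222ms=6b +555.556ms=3/2b
7) 2777.778ms=15/2b +555.556ms=3/2b
8) 3333.333ms=9b +222.222ms=3/5b
9) 3555.556ms=48/5b +222.222ms=3/5b
10) 3777.778ms=51/5b +444.444ms=6/5b
11) 4222.222ms=57/5b +222.222ms=3/5b
Σ=12b of 12 (162bpm 3/8) — PASS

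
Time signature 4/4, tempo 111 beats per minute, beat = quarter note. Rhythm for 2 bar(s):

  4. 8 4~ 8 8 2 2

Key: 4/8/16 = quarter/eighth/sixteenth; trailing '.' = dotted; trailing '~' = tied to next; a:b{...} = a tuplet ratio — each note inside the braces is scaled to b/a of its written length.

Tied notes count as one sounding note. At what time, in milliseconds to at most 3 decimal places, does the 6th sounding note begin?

note 6 onset = 6b = 3243.243ms

1. 0.0ms @ 0 + 810.811ms (3/2)
2. 810.811ms @ 3/2 + 270.27ms (1/2)
3. 1081.081ms @ 2 + 810.811ms (3/2)
4. 1891.892ms @ 7/2 + 270.27ms (1/2)
5. 2162.162ms @ 4 + 1081.081ms (2)
6. 3243.243ms @ 6 + 1081.081ms (2)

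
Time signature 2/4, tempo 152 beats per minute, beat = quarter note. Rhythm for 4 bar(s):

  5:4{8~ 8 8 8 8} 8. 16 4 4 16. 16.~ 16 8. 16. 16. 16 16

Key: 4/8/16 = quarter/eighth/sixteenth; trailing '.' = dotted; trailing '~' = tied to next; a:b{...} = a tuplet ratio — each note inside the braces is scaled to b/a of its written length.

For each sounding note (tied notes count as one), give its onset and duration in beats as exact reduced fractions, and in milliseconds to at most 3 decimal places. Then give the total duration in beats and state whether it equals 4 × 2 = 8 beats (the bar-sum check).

1) 0.0ms=0b +315.789ms=4/5b
2) 315.789ms=4/5b +157.895ms=2/5b
3) 473.684ms=6/5b +157.895ms=2/5b
4) 631.579ms=8/5b +157.895ms=2/5b
5) 789.474ms=2b +296.053ms=3/4b
6) 1085.526ms=11/4b +98.684ms=1/4b
7) 1184.211ms=3b +394.737ms=1b
8) 1578.947ms=4b +394.737ms=1b
9) 1973.684ms=5b +148.026ms=3/8b
10) 2121.711ms=43/8b +246.711ms=5/8b
11) 2368.421ms=6b +296.053ms=3/4b
12) 2664.474ms=27/4b +148.026ms=3/8b
13) 2812.5ms=57/8b +148.026ms=3/8b
14) 2960.526ms=15/2b +98.684ms=1/4b
15) 3059.211ms=31/4b +98.684ms=1/4b
Σ=8b of 8 (152bpm 2/4) — PASS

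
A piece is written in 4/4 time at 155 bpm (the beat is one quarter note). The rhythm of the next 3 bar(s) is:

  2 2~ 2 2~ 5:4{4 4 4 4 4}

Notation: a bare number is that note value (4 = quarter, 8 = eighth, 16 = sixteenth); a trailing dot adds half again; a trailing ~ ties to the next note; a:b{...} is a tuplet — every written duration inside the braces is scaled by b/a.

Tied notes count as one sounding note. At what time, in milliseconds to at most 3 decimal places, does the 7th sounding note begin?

note 7 onset = 56/5b = 4335.484ms

1. 0.0ms @ 0 + 774.194ms (2)
2. 774.194ms @ 2 + 1548.387ms (4)
3. 2322.581ms @ 6 + 1083.871ms (14/5)
4. 3406.452ms @ 44/5 + 309.677ms (4/5)
5. 3716.129ms @ 48/5 + 309.677ms (4/5)
6. 4025.806ms @ 52/5 + 309.677ms (4/5)
7. 4335.484ms @ 56/5 + 309.677ms (4/5)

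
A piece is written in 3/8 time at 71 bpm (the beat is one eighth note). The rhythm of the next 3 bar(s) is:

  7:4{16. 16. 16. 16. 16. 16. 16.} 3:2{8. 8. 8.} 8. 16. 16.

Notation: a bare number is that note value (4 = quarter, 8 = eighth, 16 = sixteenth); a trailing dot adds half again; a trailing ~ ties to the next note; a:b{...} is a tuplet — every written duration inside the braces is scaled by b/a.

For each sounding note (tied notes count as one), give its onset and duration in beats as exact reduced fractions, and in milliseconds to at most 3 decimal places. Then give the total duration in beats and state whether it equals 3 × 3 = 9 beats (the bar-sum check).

1) 0.0ms=0b +362.173ms=3/7b
2) 362.173ms=3/7b +362.173ms=3/7b
3) 724.346ms=6/7b +362.173ms=3/7b
4) 1086.519ms=9/7b +362.173ms=3/7b
5) 1448.692ms=12/7b +362.173ms=3/7b
6) 1810.865ms=15/7b +362.173ms=3/7b
7) 2173.038ms=18/7b +362.173ms=3/7b
8) 2535.211ms=3b +845.07ms=1b
9) 3380.282ms=4b +845.07ms=1b
10) 4225.352ms=5b +845.07ms=1b
11) 5070.423ms=6b +1267.606ms=3/2b
12) 6338.028ms=15/2b +633.803ms=3/4b
13) 6971.831ms=33/4b +633.803ms=3/4b
Σ=9b of 9 (71bpm 3/8) — PASS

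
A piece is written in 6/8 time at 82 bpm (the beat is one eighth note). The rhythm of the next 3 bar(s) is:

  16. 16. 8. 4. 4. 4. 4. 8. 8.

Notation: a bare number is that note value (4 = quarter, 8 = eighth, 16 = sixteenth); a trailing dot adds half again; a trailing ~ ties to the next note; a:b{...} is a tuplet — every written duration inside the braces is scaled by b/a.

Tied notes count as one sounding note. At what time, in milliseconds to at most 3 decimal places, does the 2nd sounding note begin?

note 2 onset = 3/4b = 548.78ms

1. 0.0ms @ 0 + 548.78ms (3/4)
2. 548.78ms @ 3/4 + 548.78ms (3/4)
3. 1097.561ms @ 3/2 + 1097.561ms (3/2)
4. 2195.122ms @ 3 + 2195.122ms (3)
5. 4390.244ms @ 6 + 2195.122ms (3)
6. 6585.366ms @ 9 + 2195.122ms (3)
7. 8780.488ms @ 12 + 2195.122ms (3)
8. 10975.61ms @ 15 + 1097.561ms (3/2)
9. 12073.171ms @ 33/2 + 1097.561ms (3/2)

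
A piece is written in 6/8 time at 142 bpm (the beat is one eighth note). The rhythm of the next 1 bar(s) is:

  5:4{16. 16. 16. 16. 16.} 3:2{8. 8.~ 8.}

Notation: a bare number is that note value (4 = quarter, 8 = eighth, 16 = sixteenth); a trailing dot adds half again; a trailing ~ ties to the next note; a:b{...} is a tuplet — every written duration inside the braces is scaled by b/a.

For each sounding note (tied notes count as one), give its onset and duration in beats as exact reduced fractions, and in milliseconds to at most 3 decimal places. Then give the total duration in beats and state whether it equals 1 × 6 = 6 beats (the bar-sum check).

1) 0.0ms=0b +253.521ms=3/5b
2) 253.521ms=3/5b +253.521ms=3/5b
3) 507.042ms=6/5b +253.521ms=3/5b
4) 760.563ms=9/5b +253.521ms=3/5b
5) 1014.085ms=12/5b +253.521ms=3/5b
6) 1267.606ms=3b +422.535ms=1b
7) 1690.141ms=4b +845.07ms=2b
Σ=6b of 6 (142bpm 6/8) — PASS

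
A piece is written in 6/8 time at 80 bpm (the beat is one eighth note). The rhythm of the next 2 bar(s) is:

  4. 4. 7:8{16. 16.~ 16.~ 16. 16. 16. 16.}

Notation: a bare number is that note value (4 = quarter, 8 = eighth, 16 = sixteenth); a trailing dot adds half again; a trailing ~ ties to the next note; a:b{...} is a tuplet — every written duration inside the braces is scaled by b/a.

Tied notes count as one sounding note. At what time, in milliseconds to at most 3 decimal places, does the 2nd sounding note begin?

note 2 onset = 3b = 2250.0ms

1. 0.0ms @ 0 + 2250.0ms (3)
2. 2250.0ms @ 3 + 2250.0ms (3)
3. 4500.0ms @ 6 + 642.857ms (6/7)
4. 5142.857ms @ 48/7 + 1928.571ms (18/7)
5. 7071.429ms @ 66/7 + 642.857ms (6/7)
6. 7714.286ms @ 72/7 + 642.857ms (6/7)
7. 8357.143ms @ 78/7 + 642.857ms (6/7)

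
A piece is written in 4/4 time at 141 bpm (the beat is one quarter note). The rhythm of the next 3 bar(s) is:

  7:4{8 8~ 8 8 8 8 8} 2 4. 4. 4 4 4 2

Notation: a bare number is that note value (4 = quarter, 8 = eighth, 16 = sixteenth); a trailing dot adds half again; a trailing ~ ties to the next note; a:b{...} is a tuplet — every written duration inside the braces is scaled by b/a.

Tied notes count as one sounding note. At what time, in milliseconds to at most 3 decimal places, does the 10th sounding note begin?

note 10 onset = 7b = 2978.723ms

1. 0.0ms @ 0 + 121.581ms (2/7)
2. 121.581ms @ 2/7 + 243.161ms (4/7)
3. 364.742ms @ 6/7 + 121.581ms (2/7)
4. 486.322ms @ 8/7 + 121.581ms (2/7)
5. 607.903ms @ 10/7 + 121.581ms (2/7)
6. 729.483ms @ 12/7 + 121.581ms (2/7)
7. 851.064ms @ 2 + 851.064ms (2)
8. 1702.128ms @ 4 + 638.298ms (3/2)
9. 2340.426ms @ 11/2 + 638.298ms (3/2)
10. 2978.723ms @ 7 + 425.532ms (1)
11. 3404.255ms @ 8 + 425.532ms (1)
12. 3829.787ms @ 9 + 425.532ms (1)
13. 4255.319ms @ 10 + 851.064ms (2)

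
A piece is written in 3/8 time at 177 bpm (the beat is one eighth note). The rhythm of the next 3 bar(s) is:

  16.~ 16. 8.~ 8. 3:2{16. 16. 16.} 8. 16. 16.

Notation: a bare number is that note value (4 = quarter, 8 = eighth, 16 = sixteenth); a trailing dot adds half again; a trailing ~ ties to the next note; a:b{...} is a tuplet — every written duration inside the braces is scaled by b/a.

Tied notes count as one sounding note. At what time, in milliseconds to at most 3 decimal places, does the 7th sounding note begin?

1. 0.0ms @ 0 + 508.475ms (3/2)
2. 508.475ms @ 3/2 + 1016.949ms (3)
3. 1525.424ms @ 9/2 + 169.492ms (1/2)
4. 1694.915ms @ 5 + 169.492ms (1/2)
5. 1864.407ms @ 11/2 + 169.492ms (1/2)
6. 2033.898ms @ 6 + 508.475ms (3/2)
7. 2542.373ms @ 15/2 + 254.237ms (3/4)
8. 2796.61ms @ 33/4 + 254.237ms (3/4)

note 7 onset = 15/2b = 2542.373ms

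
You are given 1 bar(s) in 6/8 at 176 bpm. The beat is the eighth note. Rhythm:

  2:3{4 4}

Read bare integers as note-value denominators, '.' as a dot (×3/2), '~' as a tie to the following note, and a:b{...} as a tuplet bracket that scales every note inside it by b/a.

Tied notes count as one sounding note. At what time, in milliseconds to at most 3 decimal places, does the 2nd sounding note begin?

note 2 onset = 3b = 1022.727ms

1. 0.0ms @ 0 + 1022.727ms (3)
2. 1022.727ms @ 3 + 1022.727ms (3)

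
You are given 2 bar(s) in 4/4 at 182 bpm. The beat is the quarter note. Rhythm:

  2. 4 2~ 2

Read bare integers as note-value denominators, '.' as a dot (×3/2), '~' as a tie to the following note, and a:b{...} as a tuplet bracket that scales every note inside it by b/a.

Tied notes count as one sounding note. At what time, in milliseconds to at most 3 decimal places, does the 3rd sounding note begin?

note 3 onset = 4b = 1318.681ms

1. 0.0ms @ 0 + 989.011ms (3)
2. 989.011ms @ 3 + 329.67ms (1)
3. 1318.681ms @ 4 + 1318.681ms (4)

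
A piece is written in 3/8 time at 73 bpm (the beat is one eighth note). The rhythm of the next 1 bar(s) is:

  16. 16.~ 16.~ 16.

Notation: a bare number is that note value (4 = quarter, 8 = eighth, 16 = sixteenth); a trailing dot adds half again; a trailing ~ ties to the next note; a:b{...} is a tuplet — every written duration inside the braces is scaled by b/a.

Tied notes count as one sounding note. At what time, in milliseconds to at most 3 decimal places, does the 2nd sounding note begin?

1. 0.0ms @ 0 + 616.438ms (3/4)
2. 616.438ms @ 3/4 + 1849.315ms (9/4)

note 2 onset = 3/4b = 616.438ms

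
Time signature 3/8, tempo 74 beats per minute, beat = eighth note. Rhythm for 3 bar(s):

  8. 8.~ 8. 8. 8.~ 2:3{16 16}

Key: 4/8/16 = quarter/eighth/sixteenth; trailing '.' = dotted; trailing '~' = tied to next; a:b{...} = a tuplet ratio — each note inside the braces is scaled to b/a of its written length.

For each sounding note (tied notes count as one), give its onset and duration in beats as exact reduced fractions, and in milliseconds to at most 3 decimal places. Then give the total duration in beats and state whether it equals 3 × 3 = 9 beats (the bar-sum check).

1) 0.0ms=0b +1216.216ms=3/2b
2) 1216.216ms=3/2b +2432.432ms=3b
3) 3648.649ms=9/2b +1216.216ms=3/2b
4) 4864.865ms=6b +1824.324ms=9/4b
5) 6689.189ms=33/4b +608.108ms=3/4b
Σ=9b of 9 (74bpm 3/8) — PASS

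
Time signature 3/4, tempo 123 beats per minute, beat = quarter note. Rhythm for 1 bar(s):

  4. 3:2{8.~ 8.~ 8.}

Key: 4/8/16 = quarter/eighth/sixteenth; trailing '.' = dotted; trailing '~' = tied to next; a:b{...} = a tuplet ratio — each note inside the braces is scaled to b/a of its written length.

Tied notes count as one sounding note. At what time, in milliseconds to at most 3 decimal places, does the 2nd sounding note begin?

1. 0.0ms @ 0 + 731.707ms (3/2)
2. 731.707ms @ 3/2 + 731.707ms (3/2)

note 2 onset = 3/2b = 731.707ms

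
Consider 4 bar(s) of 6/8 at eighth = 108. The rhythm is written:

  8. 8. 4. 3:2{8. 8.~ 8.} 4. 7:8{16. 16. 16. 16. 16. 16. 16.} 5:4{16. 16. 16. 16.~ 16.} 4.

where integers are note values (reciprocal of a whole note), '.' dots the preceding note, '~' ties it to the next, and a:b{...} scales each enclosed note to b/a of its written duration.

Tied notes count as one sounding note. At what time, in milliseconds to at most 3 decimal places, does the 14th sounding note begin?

note 14 onset = 18b = 10000.0ms

1. 0.0ms @ 0 + 833.333ms (3/2)
2. 833.333ms @ 3/2 + 833.333ms (3/2)
3. 1666.667ms @ 3 + 1666.667ms (3)
4. 3333.333ms @ 6 + 555.556ms (1)
5. 3888.889ms @ 7 + 1111.111ms (2)
6. 5000.0ms @ 9 + 1666.667ms (3)
7. 6666.667ms @ 12 + 476.19ms (6/7)
8. 7142.857ms @ 90/7 + 476.19ms (6/7)
9. 7619.048ms @ 96/7 + 476.19ms (6/7)
10. 8095.238ms @ 102/7 + 476.19ms (6/7)
11. 8571.429ms @ 108/7 + 476.19ms (6/7)
12. 9047.619ms @ 114/7 + 476.19ms (6/7)
13. 9523.81ms @ 120/7 + 476.19ms (6/7)
14. 10000.0ms @ 18 + 333.333ms (3/5)
15. 10333.333ms @ 93/5 + 333.333ms (3/5)
16. 10666.667ms @ 96/5 + 333.333ms (3/5)
17. 11000.0ms @ 99/5 + 666.667ms (6/5)
18. 11666.667ms @ 21 + 1666.667ms (3)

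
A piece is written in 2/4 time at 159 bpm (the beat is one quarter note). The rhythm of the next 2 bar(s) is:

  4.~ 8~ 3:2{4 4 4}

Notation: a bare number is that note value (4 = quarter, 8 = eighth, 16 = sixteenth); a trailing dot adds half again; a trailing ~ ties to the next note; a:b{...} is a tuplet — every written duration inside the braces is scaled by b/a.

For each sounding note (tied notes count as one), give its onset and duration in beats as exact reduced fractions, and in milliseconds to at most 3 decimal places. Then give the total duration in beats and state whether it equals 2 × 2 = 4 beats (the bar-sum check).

1) 0.0ms=0b +1006.289ms=8/3b
2) 1006.289ms=8/3b +251.572ms=2/3b
3) 1257.862ms=10/3b +251.572ms=2/3b
Σ=4b of 4 (159bpm 2/4) — PASS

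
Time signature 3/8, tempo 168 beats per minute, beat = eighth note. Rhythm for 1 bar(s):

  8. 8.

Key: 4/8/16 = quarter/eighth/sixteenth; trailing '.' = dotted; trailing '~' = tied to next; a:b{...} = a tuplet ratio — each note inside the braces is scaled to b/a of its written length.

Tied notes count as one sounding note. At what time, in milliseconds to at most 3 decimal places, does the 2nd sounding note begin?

1. 0.0ms @ 0 + 535.714ms (3/2)
2. 535.714ms @ 3/2 + 535.714ms (3/2)

note 2 onset = 3/2b = 535.714ms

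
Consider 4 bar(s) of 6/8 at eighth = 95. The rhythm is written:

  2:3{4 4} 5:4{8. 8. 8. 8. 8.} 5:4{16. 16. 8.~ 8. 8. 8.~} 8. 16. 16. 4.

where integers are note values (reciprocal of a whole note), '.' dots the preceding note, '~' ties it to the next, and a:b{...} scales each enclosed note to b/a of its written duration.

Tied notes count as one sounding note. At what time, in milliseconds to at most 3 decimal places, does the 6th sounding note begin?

note 6 onset = 48/5b = 6063.158ms

1. 0.0ms @ 0 + 1894.737ms (3)
2. 1894.737ms @ 3 + 1894.737ms (3)
3. 3789.474ms @ 6 + 757.895ms (6/5)
4. 4547.368ms @ 36/5 + 757.895ms (6/5)
5. 5305.263ms @ 42/5 + 757.895ms (6/5)
6. 6063.158ms @ 48/5 + 757.895ms (6/5)
7. 6821.053ms @ 54/5 + 757.895ms (6/5)
8. 7578.947ms @ 12 + 378.947ms (3/5)
9. 7957.895ms @ 63/5 + 378.947ms (3/5)
10. 8336.842ms @ 66/5 + 1515.789ms (12/5)
11. 9852.632ms @ 78/5 + 757.895ms (6/5)
12. 10610.526ms @ 84/5 + 1705.263ms (27/10)
13. 12315.789ms @ 39/2 + 473.684ms (3/4)
14. 12789.474ms @ 81/4 + 473.684ms (3/4)
15. 13263.158ms @ 21 + 1894.737ms (3)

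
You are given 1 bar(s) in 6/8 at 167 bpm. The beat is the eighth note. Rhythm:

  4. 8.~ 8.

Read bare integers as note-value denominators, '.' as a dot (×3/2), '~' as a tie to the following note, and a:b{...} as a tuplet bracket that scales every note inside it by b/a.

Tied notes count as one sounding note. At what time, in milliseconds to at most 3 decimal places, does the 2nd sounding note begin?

note 2 onset = 3b = 1077.844ms

1. 0.0ms @ 0 + 1077.844ms (3)
2. 1077.844ms @ 3 + 1077.844ms (3)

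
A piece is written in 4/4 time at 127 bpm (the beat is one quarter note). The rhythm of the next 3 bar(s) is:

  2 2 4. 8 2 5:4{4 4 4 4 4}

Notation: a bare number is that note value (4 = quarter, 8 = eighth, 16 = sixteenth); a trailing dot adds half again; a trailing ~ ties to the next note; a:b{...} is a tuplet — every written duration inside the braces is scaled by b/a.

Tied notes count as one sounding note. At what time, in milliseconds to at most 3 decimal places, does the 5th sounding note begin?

1. 0.0ms @ 0 + 944.882ms (2)
2. 944.882ms @ 2 + 944.882ms (2)
3. 1889.764ms @ 4 + 708.661ms (3/2)
4. 2598.425ms @ 11/2 + 236.22ms (1/2)
5. 2834.646ms @ 6 + 944.882ms (2)
6. 3779.528ms @ 8 + 377.953ms (4/5)
7. 4157.48ms @ 44/5 + 377.953ms (4/5)
8. 4535.433ms @ 48/5 + 377.953ms (4/5)
9. 4913.386ms @ 52/5 + 377.953ms (4/5)
10. 5291.339ms @ 56/5 + 377.953ms (4/5)

note 5 onset = 6b = 2834.646ms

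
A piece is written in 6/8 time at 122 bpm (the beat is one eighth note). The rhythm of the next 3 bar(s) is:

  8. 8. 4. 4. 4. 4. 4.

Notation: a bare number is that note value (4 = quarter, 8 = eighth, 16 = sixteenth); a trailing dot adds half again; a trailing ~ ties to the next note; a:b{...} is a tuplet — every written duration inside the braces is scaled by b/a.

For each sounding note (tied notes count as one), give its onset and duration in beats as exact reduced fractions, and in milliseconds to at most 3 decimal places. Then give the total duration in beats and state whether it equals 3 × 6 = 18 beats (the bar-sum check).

1) 0.0ms=0b +737.705ms=3/2b
2) 737.705ms=3/2b +737.705ms=3/2b
3) 1475.41ms=3b +1475.41ms=3b
4) 2950.82ms=6b +1475.41ms=3b
5) 4426.23ms=9b +1475.41ms=3b
6) 5901.639ms=12b +1475.41ms=3b
7) 7377.049ms=15b +1475.41ms=3b
Σ=18b of 18 (122bpm 6/8) — PASS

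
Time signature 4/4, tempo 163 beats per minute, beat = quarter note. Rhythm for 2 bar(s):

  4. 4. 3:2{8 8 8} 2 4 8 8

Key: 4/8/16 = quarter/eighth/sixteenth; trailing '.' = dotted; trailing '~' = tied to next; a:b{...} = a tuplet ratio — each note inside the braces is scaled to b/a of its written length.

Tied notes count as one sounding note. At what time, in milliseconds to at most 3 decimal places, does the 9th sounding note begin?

note 9 onset = 15/2b = 2760.736ms

1. 0.0ms @ 0 + 552.147ms (3/2)
2. 552.147ms @ 3/2 + 552.147ms (3/2)
3. 1104.294ms @ 3 + 122.699ms (1/3)
4. 1226.994ms @ 10/3 + 122.699ms (1/3)
5. 1349.693ms @ 11/3 + 122.699ms (1/3)
6. 1472.393ms @ 4 + 736.196ms (2)
7. 2208.589ms @ 6 + 368.098ms (1)
8. 2576.687ms @ 7 + 184.049ms (1/2)
9. 2760.736ms @ 15/2 + 184.049ms (1/2)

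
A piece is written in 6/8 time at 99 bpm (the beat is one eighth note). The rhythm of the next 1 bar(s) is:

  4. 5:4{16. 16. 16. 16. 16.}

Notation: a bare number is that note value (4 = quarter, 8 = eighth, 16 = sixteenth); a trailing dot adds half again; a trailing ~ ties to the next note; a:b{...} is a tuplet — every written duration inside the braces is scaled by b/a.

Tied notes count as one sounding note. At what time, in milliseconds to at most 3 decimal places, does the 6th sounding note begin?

note 6 onset = 27/5b = 3272.727ms

1. 0.0ms @ 0 + 1818.182ms (3)
2. 1818.182ms @ 3 + 363.636ms (3/5)
3. 2181.818ms @ 18/5 + 363.636ms (3/5)
4. 2545.455ms @ 21/5 + 363.636ms (3/5)
5. 2909.091ms @ 24/5 + 363.636ms (3/5)
6. 3272.727ms @ 27/5 + 363.636ms (3/5)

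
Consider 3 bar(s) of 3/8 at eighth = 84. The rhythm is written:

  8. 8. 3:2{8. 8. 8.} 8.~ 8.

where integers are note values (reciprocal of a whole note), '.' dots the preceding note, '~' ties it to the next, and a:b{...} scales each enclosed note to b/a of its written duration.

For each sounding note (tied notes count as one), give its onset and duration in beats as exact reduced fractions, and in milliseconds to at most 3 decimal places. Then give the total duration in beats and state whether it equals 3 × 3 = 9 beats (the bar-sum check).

1) 0.0ms=0b +1071.429ms=3/2b
2) 1071.429ms=3/2b +1071.429ms=3/2b
3) 2142.857ms=3b +714.286ms=1b
4) 2857.143ms=4b +714.286ms=1b
5) 3571.429ms=5b +714.286ms=1b
6) 4285.714ms=6b +2142.857ms=3b
Σ=9b of 9 (84bpm 3/8) — PASS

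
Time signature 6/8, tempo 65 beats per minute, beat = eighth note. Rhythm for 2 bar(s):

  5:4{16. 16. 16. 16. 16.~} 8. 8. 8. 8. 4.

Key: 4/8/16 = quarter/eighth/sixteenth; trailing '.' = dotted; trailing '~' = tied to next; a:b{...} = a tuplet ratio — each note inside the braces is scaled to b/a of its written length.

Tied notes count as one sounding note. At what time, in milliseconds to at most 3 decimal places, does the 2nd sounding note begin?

note 2 onset = 3/5b = 553.846ms

1. 0.0ms @ 0 + 553.846ms (3/5)
2. 553.846ms @ 3/5 + 553.846ms (3/5)
3. 1107.692ms @ 6/5 + 553.846ms (3/5)
4. 1661.538ms @ 9/5 + 553.846ms (3/5)
5. 2215.385ms @ 12/5 + 1938.462ms (21/10)
6. 4153.846ms @ 9/2 + 1384.615ms (3/2)
7. 5538.462ms @ 6 + 1384.615ms (3/2)
8. 6923.077ms @ 15/2 + 1384.615ms (3/2)
9. 8307.692ms @ 9 + 2769.231ms (3)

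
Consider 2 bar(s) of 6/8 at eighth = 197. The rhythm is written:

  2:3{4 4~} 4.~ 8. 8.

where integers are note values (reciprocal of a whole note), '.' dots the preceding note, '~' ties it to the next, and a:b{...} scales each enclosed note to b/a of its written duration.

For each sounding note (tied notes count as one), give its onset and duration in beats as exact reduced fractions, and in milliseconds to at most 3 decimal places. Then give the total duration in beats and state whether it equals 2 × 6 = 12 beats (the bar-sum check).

1) 0.0ms=0b +913.706ms=3b
2) 913.706ms=3b +2284.264ms=15/2b
3) 3197.97ms=21/2b +456.853ms=3/2b
Σ=12b of 12 (197bpm 6/8) — PASS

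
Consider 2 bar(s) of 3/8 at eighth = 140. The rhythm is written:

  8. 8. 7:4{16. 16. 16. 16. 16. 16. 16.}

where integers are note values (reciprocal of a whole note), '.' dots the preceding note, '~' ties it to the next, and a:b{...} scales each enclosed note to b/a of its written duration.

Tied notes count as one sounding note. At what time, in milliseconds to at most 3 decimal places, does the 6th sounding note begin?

note 6 onset = 30/7b = 1836.735ms

1. 0.0ms @ 0 + 642.857ms (3/2)
2. 642.857ms @ 3/2 + 642.857ms (3/2)
3. 1285.714ms @ 3 + 183.673ms (3/7)
4. 1469.388ms @ 24/7 + 183.673ms (3/7)
5. 1653.061ms @ 27/7 + 183.673ms (3/7)
6. 1836.735ms @ 30/7 + 183.673ms (3/7)
7. 2020.408ms @ 33/7 + 183.673ms (3/7)
8. 2204.082ms @ 36/7 + 183.673ms (3/7)
9. 2387.755ms @ 39/7 + 183.673ms (3/7)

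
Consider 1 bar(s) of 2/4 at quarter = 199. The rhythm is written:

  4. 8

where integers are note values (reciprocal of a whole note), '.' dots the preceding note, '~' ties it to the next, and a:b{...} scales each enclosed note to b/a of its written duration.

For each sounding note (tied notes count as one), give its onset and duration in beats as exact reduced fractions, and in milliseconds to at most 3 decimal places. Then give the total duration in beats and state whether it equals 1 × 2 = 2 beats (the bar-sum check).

1) 0.0ms=0b +452.261ms=3/2b
2) 452.261ms=3/2b +150.754ms=1/2b
Σ=2b of 2 (199bpm 2/4) — PASS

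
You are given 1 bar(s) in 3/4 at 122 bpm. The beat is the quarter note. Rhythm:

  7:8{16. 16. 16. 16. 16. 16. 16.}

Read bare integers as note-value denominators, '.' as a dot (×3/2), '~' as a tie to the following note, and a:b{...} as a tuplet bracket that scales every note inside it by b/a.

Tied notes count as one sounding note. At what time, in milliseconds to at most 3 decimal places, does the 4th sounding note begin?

note 4 onset = 9/7b = 632.319ms

1. 0.0ms @ 0 + 210.773ms (3/7)
2. 210.773ms @ 3/7 + 210.773ms (3/7)
3. 421.546ms @ 6/7 + 210.773ms (3/7)
4. 632.319ms @ 9/7 + 210.773ms (3/7)
5. 843.091ms @ 12/7 + 210.773ms (3/7)
6. 1053.864ms @ 15/7 + 210.773ms (3/7)
7. 1264.637ms @ 18/7 + 210.773ms (3/7)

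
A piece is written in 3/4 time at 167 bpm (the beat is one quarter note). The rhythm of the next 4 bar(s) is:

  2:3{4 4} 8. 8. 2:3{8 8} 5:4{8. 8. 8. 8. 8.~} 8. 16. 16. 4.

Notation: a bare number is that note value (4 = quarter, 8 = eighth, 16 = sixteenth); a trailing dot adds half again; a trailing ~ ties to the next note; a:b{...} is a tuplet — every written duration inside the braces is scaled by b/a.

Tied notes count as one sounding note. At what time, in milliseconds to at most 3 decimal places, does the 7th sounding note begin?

note 7 onset = 6b = 2155.689ms

1. 0.0ms @ 0 + 538.922ms (3/2)
2. 538.922ms @ 3/2 + 538.922ms (3/2)
3. 1077.844ms @ 3 + 269.461ms (3/4)
4. 1347.305ms @ 15/4 + 269.461ms (3/4)
5. 1616.766ms @ 9/2 + 269.461ms (3/4)
6. 1886.228ms @ 21/4 + 269.461ms (3/4)
7. 2155.689ms @ 6 + 215.569ms (3/5)
8. 2371.257ms @ 33/5 + 215.569ms (3/5)
9. 2586.826ms @ 36/5 + 215.569ms (3/5)
10. 2802.395ms @ 39/5 + 215.569ms (3/5)
11. 3017.964ms @ 42/5 + 485.03ms (27/20)
12. 3502.994ms @ 39/4 + 134.731ms (3/8)
13. 3637.725ms @ 81/8 + 134.731ms (3/8)
14. 3772.455ms @ 21/2 + 538.922ms (3/2)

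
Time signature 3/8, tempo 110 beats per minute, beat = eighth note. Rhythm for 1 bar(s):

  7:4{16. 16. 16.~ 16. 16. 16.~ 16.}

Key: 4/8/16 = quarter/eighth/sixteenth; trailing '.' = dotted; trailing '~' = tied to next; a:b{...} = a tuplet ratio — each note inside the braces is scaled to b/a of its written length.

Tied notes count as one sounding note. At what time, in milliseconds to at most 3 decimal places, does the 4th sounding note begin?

note 4 onset = 12/7b = 935.065ms

1. 0.0ms @ 0 + 233.766ms (3/7)
2. 233.766ms @ 3/7 + 233.766ms (3/7)
3. 467.532ms @ 6/7 + 467.532ms (6/7)
4. 935.065ms @ 12/7 + 233.766ms (3/7)
5. 1168.831ms @ 15/7 + 467.532ms (6/7)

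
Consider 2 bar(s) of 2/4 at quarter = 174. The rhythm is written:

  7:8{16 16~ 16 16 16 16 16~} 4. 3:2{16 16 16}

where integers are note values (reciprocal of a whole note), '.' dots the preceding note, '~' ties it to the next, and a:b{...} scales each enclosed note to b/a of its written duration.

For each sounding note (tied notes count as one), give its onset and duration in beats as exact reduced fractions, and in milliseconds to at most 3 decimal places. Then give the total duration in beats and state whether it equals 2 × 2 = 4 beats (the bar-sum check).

1) 0.0ms=0b +98.522ms=2/7b
2) 98.522ms=2/7b +197.044ms=4/7b
3) 295.567ms=6/7b +98.522ms=2/7b
4) 394.089ms=8/7b +98.522ms=2/7b
5) 492.611ms=10/7b +98.522ms=2/7b
6) 591.133ms=12/7b +615.764ms=25/14b
7) 1206.897ms=7/2b +57.471ms=1/6b
8) 1264.368ms=11/3b +57.471ms=1/6b
9) 1321.839ms=23/6b +57.471ms=1/6b
Σ=4b of 4 (174bpm 2/4) — PASS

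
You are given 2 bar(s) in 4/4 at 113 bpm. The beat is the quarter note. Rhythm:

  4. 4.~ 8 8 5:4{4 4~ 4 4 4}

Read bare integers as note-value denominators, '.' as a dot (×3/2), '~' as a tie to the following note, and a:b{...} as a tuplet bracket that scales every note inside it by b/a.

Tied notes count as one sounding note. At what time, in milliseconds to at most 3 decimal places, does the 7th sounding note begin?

1. 0.0ms @ 0 + 796.46ms (3/2)
2. 796.46ms @ 3/2 + 1061.947ms (2)
3. 1858.407ms @ 7/2 + 265.487ms (1/2)
4. 2123.894ms @ 4 + 424.779ms (4/5)
5. 2548.673ms @ 24/5 + 849.558ms (8/5)
6. 3398.23ms @ 32/5 + 424.779ms (4/5)
7. 3823.009ms @ 36/5 + 424.779ms (4/5)

note 7 onset = 36/5b = 3823.009ms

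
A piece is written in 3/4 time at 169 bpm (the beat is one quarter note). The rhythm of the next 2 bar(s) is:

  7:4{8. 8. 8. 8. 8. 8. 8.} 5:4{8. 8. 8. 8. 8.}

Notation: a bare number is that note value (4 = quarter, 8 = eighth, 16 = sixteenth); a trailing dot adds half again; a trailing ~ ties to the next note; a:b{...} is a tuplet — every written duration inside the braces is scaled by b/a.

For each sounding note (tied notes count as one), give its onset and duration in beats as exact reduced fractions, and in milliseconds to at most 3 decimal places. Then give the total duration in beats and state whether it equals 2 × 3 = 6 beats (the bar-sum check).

1) 0.0ms=0b +152.156ms=3/7b
2) 152.156ms=3/7b +152.156ms=3/7b
3) 304.311ms=6/7b +152.156ms=3/7b
4) 456.467ms=9/7b +152.156ms=3/7b
5) 608.622ms=12/7b +152.156ms=3/7b
6) 760.778ms=15/7b +152.156ms=3/7b
7) 912.933ms=18/7b +152.156ms=3/7b
8) 1065.089ms=3b +213.018ms=3/5b
9) 1278.107ms=18/5b +213.018ms=3/5b
10) 1491.124ms=21/5b +213.018ms=3/5b
11) 1704.142ms=24/5b +213.018ms=3/5b
12) 1917.16ms=27/5b +213.018ms=3/5b
Σ=6b of 6 (169bpm 3/4) — PASS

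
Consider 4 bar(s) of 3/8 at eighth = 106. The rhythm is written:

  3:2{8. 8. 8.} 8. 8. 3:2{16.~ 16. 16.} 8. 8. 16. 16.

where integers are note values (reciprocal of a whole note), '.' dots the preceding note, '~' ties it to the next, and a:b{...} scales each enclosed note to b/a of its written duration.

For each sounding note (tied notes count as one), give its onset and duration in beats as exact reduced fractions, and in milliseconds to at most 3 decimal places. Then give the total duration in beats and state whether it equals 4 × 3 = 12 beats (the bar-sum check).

1) 0.0ms=0b +566.038ms=1b
2) 566.038ms=1b +566.038ms=1b
3) 1132.075ms=2b +566.038ms=1b
4) 1698.113ms=3b +849.057ms=3/2b
5) 2547.17ms=9/2b +849.057ms=3/2b
6) 3396.226ms=6b +566.038ms=1b
7) 3962.264ms=7b +283.019ms=1/2b
8) 4245.283ms=15/2b +849.057ms=3/2b
9) 5094.34ms=9b +849.057ms=3/2b
10) 5943.396ms=21/2b +424.528ms=3/4b
11) 6367.925ms=45/4b +424.528ms=3/4b
Σ=12b of 12 (106bpm 3/8) — PASS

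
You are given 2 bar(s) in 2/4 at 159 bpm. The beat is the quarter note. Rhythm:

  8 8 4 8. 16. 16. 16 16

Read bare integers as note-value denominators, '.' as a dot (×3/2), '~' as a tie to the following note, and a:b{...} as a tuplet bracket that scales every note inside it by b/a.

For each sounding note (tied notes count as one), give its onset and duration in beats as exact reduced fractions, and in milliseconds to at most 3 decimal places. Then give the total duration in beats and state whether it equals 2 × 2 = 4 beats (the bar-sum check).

1) 0.0ms=0b +188.679ms=1/2b
2) 188.679ms=1/2b +188.679ms=1/2b
3) 377.358ms=1b +377.358ms=1b
4) 754.717ms=2b +283.019ms=3/4b
5) 1037.736ms=11/4b +141.509ms=3/8b
6) 1179.245ms=25/8b +141.509ms=3/8b
7) 1320.755ms=7/2b +94.34ms=1/4b
8) 1415.094ms=15/4b +94.34ms=1/4b
Σ=4b of 4 (159bpm 2/4) — PASS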